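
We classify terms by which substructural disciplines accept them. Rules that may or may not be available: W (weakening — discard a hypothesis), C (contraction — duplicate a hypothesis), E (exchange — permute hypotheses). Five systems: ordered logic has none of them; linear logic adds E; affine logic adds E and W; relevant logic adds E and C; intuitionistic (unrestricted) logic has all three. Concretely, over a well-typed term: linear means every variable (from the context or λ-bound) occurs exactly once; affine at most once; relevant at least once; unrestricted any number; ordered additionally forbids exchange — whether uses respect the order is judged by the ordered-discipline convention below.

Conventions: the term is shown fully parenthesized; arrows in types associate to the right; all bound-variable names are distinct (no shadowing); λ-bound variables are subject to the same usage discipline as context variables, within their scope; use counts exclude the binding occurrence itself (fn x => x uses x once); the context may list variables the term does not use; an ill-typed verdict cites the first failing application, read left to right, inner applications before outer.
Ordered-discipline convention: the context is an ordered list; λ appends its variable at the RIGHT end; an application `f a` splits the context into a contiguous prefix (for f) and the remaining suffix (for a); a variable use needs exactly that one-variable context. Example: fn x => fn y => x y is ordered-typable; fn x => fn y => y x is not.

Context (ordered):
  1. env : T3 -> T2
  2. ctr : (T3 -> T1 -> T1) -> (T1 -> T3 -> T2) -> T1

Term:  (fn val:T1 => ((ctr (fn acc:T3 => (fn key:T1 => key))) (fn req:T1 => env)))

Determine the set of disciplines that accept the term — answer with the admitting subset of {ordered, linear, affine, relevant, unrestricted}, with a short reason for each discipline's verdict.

admitted in: affine, unrestricted
usage: env: 1×, ctr: 1×, val [bound]: 0×, acc [bound]: 0×, key [bound]: 1×, req [bound]: 0×
uses in reading order: ctr, key, env
typing: ✓ — T1 -> T1
ordered: ✗ — val, acc, req never used (weakening)
linear: ✗ — val, acc, req never used (weakening)
affine: ✓ — env, ctr, val, acc, key, req: no repeats, contraction unneeded
relevant: ✗ — val, acc, req never used (weakening)
unrestricted: ✓ — typability at T1 -> T1 is all that's needed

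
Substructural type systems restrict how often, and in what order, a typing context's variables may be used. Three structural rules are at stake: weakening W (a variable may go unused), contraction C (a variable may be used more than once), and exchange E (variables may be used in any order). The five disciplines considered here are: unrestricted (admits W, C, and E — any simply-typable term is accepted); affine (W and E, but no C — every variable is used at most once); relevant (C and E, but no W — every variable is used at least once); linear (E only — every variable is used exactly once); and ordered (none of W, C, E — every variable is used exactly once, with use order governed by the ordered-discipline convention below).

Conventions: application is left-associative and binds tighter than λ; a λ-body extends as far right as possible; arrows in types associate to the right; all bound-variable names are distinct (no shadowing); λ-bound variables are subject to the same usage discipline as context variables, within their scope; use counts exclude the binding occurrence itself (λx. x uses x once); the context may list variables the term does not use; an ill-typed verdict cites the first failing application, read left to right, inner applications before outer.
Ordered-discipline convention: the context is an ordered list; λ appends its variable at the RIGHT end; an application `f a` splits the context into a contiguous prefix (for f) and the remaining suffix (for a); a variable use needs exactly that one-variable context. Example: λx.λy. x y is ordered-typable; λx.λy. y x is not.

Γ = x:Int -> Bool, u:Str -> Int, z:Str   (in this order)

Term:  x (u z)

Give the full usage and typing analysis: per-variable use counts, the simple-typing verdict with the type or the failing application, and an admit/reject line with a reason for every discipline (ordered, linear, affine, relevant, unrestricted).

use counts: x: 1, u: 1, z: 1
uses in reading order: x, u, z
typing: ✓ — Bool
ordered: ✓, x, u, z: once each, no exchange needed
linear: ✓, each of x, u, z used exactly once
affine: ✓, x, u, z: no repeats, contraction unneeded
relevant: ✓, every one of x, u, z appears
unrestricted: ✓, typability at Bool is all that's needed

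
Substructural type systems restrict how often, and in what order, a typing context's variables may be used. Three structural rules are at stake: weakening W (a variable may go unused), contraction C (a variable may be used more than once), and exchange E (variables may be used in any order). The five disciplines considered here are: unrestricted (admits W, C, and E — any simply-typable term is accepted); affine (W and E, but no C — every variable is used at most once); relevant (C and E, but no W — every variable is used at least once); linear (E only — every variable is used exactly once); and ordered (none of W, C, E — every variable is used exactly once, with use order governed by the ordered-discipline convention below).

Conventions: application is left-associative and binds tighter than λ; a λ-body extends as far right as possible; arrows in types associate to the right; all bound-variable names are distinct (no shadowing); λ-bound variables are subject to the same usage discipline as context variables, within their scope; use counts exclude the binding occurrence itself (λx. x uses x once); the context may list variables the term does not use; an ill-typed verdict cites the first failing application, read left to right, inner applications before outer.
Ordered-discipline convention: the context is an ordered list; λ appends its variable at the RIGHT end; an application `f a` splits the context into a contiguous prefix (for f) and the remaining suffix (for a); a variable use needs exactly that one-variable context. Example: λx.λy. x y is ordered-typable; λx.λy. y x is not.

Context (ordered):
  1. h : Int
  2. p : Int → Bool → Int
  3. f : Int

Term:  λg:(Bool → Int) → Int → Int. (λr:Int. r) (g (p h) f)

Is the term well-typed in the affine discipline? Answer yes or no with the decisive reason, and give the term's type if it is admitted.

yes — h, p, f, g, r: no repeats, contraction unneeded; term : ((Bool → Int) → Int → Int) → Int
use counts: h: 1; p: 1; f: 1; g [bound]: 1; r [bound]: 1
order of uses: r, g, p, h, f
typing: well-typed at ((Bool → Int) → Int → Int) → Int
per-discipline verdicts: ordered ✗ | linear ✓ | affine ✓ | relevant ✓ | unrestricted ✓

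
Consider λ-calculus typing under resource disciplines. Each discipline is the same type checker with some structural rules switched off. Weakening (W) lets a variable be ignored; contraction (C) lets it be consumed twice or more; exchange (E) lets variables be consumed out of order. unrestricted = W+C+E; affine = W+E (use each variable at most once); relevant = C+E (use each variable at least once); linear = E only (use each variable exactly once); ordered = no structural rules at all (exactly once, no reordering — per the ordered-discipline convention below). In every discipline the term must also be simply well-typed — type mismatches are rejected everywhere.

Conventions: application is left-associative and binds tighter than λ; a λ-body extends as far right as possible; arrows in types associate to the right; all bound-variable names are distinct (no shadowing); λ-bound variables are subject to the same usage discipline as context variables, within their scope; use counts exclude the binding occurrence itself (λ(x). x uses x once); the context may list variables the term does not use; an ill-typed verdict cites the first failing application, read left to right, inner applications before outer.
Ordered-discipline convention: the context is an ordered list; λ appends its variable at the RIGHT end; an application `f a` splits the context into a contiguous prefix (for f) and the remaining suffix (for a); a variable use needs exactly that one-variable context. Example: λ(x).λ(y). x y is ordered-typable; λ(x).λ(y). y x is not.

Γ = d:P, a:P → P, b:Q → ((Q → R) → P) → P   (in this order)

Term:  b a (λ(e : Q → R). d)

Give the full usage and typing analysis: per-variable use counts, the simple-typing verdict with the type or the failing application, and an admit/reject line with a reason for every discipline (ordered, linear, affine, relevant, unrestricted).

use counts: d=1; a=1; b=1; e (λ-bound)=0
use order (left to right): b, a, d
typing: ill-typed: an application expects Q but receives P → P
ordered: ✗, not simply typable
linear: ✗, fails simple typing
affine: ✗, a type mismatch blocks all five
relevant: ✗, the type mismatch rejects it
unrestricted: ✗, not simply typable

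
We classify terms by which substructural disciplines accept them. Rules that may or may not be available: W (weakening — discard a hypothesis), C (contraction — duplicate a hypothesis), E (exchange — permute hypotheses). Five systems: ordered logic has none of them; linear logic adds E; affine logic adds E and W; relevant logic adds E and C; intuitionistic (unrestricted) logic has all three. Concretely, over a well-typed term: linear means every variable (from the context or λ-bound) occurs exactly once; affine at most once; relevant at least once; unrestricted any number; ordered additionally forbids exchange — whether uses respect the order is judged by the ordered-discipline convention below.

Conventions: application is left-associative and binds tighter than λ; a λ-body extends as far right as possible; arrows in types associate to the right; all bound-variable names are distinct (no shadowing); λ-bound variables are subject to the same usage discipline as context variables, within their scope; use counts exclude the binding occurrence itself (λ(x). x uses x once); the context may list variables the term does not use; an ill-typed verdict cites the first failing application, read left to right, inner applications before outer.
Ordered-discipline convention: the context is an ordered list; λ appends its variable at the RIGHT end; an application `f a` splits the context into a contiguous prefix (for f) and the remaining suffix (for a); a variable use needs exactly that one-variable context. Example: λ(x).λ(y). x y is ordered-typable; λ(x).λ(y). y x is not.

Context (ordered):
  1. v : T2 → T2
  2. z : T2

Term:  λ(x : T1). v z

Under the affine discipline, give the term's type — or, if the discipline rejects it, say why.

term : T1 → T2
usage: v: 1; z: 1; x (λ-bound): 0
order of uses: v, z
typing: well-typed at T1 → T2
per-discipline verdicts: ordered ✗ | linear ✗ | affine ✓ | relevant ✗ | unrestricted ✓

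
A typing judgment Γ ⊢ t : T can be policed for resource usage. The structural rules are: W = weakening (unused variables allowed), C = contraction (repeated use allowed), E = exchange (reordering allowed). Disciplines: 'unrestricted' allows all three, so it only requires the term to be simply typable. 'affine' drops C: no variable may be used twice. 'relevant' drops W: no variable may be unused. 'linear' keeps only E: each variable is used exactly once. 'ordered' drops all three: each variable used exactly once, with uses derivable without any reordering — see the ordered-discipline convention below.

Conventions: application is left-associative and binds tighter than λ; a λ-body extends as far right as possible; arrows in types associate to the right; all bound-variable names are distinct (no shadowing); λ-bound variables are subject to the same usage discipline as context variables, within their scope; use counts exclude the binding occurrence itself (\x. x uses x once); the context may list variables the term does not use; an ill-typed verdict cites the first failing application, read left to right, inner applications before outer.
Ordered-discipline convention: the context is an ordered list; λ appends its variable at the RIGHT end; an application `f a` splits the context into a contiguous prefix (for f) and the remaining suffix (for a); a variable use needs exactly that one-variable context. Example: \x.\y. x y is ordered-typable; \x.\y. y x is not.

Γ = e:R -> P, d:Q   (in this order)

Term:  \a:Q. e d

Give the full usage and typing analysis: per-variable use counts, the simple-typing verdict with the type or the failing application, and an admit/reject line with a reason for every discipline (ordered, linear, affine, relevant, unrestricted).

use counts: e=1; d=1; a (λ-bound)=0
order of uses: e, d
typing: ill-typed: an application expects R but receives Q
ordered ✗ (the type mismatch rejects it)
linear ✗ (not simply typable)
affine ✗ (fails simple typing)
relevant ✗ (a type mismatch blocks all five)
unrestricted ✗ (the type mismatch rejects it)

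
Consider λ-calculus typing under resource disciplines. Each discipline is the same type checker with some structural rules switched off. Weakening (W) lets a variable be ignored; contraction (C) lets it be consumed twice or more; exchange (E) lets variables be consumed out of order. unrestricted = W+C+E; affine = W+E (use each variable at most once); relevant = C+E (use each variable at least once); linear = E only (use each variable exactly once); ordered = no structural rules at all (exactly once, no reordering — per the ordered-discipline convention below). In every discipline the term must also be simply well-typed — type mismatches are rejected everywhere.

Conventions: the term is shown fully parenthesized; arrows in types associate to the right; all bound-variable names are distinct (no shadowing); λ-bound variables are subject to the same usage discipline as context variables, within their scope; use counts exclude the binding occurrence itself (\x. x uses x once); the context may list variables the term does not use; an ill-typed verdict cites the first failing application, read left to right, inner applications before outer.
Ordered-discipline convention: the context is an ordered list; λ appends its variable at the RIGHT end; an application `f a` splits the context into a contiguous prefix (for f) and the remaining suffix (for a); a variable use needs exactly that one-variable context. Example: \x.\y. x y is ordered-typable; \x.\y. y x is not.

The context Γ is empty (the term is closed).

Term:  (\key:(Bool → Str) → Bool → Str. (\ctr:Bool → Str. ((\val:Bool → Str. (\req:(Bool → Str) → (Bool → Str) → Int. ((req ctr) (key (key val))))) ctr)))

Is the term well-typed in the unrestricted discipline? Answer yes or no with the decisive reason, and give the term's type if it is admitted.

yes — simply typable at ((Bool → Str) → Bool → Str) → (Bool → Str) → ((Bool → Str) → (Bool → Str) → Int) → Int; W, C, E all held; term : ((Bool → Str) → Bool → Str) → (Bool → Str) → ((Bool → Str) → (Bool → Str) → Int) → Int
variable uses: key (λ-bound): 2×, ctr (λ-bound): 2×, val (λ-bound): 1×, req (λ-bound): 1×
order of uses: req, ctr, key, key, val, ctr
typing: ✓ — ((Bool → Str) → Bool → Str) → (Bool → Str) → ((Bool → Str) → (Bool → Str) → Int) → Int
all disciplines: ordered ✗, linear ✗, affine ✗, relevant ✓, unrestricted ✓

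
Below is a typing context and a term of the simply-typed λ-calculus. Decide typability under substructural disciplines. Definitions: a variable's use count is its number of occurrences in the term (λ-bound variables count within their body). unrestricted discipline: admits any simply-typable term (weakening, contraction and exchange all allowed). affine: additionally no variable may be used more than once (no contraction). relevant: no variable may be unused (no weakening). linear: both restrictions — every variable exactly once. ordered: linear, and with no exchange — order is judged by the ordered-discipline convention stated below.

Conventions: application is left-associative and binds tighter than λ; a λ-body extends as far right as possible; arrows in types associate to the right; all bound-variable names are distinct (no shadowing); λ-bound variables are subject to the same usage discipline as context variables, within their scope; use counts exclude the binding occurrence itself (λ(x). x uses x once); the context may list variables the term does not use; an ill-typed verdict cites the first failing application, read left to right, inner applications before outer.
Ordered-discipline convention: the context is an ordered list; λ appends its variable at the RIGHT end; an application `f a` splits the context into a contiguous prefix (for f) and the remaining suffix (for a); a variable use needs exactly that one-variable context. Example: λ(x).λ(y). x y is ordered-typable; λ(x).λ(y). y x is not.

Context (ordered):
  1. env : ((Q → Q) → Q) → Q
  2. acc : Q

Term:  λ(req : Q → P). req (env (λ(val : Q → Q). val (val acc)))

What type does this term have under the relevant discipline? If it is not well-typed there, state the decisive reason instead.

term : (Q → P) → P
usage: env ×1; acc ×1; req [bound] ×1; val [bound] ×2
order of uses: req, env, val, val, acc
typing: ✓ — (Q → P) → P
across the five disciplines: ordered ✗, linear ✗, affine ✗, relevant ✓, unrestricted ✓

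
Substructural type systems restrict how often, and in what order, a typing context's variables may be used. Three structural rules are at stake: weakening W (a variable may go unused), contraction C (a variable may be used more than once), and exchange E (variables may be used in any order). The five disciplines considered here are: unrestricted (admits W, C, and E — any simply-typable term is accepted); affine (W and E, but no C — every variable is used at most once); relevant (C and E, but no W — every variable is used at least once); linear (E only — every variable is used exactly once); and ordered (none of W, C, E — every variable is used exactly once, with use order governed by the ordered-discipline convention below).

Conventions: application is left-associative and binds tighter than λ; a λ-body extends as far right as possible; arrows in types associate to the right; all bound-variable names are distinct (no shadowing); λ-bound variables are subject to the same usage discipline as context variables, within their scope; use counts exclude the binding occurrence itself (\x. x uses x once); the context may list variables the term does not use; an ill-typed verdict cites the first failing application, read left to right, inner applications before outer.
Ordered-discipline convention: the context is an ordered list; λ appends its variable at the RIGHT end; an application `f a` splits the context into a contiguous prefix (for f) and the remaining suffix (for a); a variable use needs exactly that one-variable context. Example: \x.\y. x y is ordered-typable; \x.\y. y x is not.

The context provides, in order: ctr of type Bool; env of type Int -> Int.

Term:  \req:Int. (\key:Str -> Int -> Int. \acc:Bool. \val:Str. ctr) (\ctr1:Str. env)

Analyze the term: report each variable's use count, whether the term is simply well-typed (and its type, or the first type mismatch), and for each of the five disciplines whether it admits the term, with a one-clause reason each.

use counts: ctr ×1, env ×1, req (λ-bound) ×0, key (λ-bound) ×0, acc (λ-bound) ×0, val (λ-bound) ×0, ctr1 (λ-bound) ×0
use order (left to right): ctr, env
typing: well-typed — term : Int -> Bool -> Str -> Bool
ordered: ✗ — req, key, acc, val, ctr1 left unused
linear: ✗ — req, key, acc, val, ctr1 left unused
affine: ✓ — at most one use each (ctr, env, req, key, acc, val, ctr1)
relevant: ✗ — req, key, acc, val, ctr1 left unused
unrestricted: ✓ — typability at Int -> Bool -> Str -> Bool is all that's needed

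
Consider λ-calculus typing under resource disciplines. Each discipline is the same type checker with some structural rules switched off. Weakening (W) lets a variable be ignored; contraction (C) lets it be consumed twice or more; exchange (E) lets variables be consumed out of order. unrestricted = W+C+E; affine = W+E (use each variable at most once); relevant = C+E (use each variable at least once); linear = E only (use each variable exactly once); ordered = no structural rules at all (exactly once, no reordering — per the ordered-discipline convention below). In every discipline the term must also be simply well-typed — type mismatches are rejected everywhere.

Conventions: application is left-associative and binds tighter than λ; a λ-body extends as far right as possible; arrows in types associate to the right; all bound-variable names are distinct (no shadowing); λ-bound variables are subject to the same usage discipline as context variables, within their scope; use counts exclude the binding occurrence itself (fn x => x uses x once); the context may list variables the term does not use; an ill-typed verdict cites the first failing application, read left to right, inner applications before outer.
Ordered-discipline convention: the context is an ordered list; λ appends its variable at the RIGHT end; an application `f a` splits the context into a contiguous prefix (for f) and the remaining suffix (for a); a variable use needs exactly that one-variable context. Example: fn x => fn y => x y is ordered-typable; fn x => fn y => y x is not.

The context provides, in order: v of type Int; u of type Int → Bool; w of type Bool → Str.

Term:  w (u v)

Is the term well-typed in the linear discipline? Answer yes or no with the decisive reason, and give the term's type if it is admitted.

yes — v, u, w: one use apiece; term : Str
usage: v=1; u=1; w=1
left-to-right use order: w, u, v
typing: well-typed at Str
all disciplines: ordered ✗, linear ✓, affine ✓, relevant ✓, unrestricted ✓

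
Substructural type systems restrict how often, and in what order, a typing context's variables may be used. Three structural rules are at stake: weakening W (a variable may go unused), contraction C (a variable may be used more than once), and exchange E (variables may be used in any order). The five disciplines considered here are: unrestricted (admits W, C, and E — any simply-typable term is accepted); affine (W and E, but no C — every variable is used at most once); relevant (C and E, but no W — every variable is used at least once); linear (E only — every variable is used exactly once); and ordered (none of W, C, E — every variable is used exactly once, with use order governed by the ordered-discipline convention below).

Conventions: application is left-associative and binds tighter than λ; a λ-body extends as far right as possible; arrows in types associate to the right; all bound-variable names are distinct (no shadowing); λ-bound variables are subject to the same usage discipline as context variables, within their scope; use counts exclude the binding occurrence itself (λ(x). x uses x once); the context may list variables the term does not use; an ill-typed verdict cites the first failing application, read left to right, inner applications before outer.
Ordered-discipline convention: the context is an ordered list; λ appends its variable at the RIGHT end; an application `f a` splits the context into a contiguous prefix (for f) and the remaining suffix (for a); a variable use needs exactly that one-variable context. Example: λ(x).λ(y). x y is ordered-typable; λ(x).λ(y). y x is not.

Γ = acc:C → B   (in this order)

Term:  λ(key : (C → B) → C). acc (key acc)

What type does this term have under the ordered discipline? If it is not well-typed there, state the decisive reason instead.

not well-typed under ordered — uses contraction: acc ×2
variable uses: acc=2; key [bound]=1
left-to-right use order: acc, key, acc
typing: the term checks, with type ((C → B) → C) → B
per-discipline verdicts: ordered ✗; linear ✗; affine ✗; relevant ✓; unrestricted ✓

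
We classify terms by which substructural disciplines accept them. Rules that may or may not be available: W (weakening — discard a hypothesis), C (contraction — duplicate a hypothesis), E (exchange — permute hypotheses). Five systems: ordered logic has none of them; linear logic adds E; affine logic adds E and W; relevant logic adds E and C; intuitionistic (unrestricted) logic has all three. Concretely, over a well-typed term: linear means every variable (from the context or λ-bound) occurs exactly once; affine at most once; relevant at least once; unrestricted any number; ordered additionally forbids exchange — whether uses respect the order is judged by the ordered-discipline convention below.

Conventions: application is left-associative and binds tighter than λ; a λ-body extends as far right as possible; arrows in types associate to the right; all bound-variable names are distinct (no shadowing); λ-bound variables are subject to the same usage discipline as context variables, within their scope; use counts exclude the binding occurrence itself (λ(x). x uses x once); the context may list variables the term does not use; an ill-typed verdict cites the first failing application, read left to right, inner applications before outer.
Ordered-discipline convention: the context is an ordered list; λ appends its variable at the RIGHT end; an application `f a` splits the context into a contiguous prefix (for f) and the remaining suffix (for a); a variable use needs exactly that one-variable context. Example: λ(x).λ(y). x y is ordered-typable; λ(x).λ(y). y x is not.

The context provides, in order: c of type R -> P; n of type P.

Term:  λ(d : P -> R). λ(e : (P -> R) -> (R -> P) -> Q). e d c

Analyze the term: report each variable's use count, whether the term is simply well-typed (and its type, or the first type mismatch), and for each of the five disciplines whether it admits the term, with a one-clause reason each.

variable uses: c: 1; n: 0; d (λ-bound): 1; e (λ-bound): 1
uses in reading order: e, d, c
typing: well-typed — term : (P -> R) -> ((P -> R) -> (R -> P) -> Q) -> Q
ordered: ✗, n left unused
linear: ✗, n left unused
affine: ✓, no duplicate uses among c, n, d, e
relevant: ✗, n left unused
unrestricted: ✓, typability at (P -> R) -> ((P -> R) -> (R -> P) -> Q) -> Q is all that's needed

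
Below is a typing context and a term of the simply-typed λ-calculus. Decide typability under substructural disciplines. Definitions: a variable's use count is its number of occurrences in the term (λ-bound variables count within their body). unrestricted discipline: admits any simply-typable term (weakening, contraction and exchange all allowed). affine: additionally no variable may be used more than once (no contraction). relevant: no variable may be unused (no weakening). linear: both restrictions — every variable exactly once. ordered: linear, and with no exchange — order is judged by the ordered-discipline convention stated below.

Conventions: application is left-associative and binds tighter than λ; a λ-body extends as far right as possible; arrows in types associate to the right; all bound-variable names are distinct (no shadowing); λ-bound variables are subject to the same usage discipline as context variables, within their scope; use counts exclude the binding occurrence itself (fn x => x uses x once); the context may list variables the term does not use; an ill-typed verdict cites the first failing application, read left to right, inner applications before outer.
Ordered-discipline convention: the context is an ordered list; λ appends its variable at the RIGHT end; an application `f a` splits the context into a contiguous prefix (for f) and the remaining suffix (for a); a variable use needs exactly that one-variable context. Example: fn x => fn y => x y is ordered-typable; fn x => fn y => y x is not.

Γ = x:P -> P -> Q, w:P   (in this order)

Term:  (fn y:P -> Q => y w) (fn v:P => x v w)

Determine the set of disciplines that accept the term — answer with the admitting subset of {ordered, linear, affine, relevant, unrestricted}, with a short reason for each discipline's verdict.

accepted by: relevant, unrestricted
use counts: x ×1, w ×2, y (bound) ×1, v (bound) ×1
use order (left to right): y, w, x, v, w
typing: ✓ — Q
ordered: ✗, w ×2 used more than once (contraction)
linear: ✗, w ×2 used more than once (contraction)
affine: ✗, w ×2 used more than once (contraction)
relevant: ✓, none of x, w, y, v goes unused
unrestricted: ✓, type-checks (Q) and nothing is barred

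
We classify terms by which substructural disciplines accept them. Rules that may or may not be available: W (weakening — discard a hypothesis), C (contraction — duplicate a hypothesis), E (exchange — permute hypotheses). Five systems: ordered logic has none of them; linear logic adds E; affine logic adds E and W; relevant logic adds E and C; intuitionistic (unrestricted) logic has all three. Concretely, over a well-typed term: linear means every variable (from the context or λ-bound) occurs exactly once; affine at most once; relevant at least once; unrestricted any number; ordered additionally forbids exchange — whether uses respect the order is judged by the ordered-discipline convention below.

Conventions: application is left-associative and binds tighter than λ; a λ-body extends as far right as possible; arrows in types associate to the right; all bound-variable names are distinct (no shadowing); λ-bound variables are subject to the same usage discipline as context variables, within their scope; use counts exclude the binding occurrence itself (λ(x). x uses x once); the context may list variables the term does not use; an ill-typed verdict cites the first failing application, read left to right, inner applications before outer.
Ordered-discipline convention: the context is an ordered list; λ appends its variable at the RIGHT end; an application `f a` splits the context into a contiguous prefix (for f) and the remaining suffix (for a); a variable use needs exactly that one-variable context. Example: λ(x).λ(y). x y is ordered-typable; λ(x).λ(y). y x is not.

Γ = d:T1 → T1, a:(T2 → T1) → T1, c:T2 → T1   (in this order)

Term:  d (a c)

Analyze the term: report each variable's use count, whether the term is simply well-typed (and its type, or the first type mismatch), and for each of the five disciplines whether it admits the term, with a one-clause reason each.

use counts: d: 1×; a: 1×; c: 1×
uses in reading order: d, a, c
typing: well-typed — term : T1
ordered ✓ (one use each (d, a, c); ordered split holds)
linear ✓ (each of d, a, c used exactly once)
affine ✓ (d, a, c: no repeats, contraction unneeded)
relevant ✓ (none of d, a, c goes unused)
unrestricted ✓ (simply typable at T1; W, C, E all held)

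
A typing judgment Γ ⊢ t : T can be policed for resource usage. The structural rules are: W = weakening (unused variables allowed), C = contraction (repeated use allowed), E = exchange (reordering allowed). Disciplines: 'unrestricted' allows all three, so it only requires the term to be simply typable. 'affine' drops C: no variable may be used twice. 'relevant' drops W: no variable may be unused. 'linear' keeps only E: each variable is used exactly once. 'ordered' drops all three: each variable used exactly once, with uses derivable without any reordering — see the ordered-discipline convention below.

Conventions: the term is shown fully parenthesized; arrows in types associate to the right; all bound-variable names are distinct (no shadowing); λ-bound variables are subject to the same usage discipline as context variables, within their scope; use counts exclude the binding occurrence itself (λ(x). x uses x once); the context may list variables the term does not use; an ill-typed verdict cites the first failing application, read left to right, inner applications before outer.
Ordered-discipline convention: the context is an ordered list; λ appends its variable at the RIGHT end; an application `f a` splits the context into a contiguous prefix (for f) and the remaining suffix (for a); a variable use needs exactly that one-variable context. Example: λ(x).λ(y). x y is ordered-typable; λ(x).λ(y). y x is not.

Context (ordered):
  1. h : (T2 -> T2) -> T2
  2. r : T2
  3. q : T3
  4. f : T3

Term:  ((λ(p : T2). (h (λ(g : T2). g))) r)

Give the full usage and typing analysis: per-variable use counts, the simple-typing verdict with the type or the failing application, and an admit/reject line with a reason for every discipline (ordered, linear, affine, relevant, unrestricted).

variable uses: h: 1×, r: 1×, q: 0×, f: 0×, p [bound]: 0×, g [bound]: 1×
uses in reading order: h, g, r
typing: well-typed — term : T2
ordered: ✗ — needs weakening: q, f, p unused
linear: ✗ — needs weakening: q, f, p unused
affine: ✓ — at most one use each (h, r, q, f, p, g)
relevant: ✗ — needs weakening: q, f, p unused
unrestricted: ✓ — well-typed at T2; no restrictions here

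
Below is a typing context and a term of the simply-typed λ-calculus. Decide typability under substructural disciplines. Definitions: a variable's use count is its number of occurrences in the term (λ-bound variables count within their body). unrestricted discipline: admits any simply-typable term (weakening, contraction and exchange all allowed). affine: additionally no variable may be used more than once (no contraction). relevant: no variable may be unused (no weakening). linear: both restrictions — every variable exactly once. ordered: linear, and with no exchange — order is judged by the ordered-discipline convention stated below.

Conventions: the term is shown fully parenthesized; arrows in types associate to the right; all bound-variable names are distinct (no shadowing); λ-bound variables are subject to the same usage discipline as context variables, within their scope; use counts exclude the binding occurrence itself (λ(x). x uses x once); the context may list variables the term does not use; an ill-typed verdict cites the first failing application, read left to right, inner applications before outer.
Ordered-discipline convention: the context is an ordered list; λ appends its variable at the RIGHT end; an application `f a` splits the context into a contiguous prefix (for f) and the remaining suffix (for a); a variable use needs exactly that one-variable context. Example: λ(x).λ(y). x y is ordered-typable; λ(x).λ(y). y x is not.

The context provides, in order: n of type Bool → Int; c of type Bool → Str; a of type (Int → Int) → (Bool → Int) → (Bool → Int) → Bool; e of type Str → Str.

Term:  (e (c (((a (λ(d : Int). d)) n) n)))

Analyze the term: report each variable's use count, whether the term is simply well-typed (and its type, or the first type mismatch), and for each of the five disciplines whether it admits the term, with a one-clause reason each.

counts: n: 2×; c: 1×; a: 1×; e: 1×; d (bound): 1×
left-to-right use order: e, c, a, d, n, n
typing: the term checks, with type Str
ordered: ✗, n ×2 used more than once (contraction)
linear: ✗, n ×2 used more than once (contraction)
affine: ✗, n ×2 used more than once (contraction)
relevant: ✓, at least one use each (n, c, a, e, d)
unrestricted: ✓, well-typed at Str; no restrictions here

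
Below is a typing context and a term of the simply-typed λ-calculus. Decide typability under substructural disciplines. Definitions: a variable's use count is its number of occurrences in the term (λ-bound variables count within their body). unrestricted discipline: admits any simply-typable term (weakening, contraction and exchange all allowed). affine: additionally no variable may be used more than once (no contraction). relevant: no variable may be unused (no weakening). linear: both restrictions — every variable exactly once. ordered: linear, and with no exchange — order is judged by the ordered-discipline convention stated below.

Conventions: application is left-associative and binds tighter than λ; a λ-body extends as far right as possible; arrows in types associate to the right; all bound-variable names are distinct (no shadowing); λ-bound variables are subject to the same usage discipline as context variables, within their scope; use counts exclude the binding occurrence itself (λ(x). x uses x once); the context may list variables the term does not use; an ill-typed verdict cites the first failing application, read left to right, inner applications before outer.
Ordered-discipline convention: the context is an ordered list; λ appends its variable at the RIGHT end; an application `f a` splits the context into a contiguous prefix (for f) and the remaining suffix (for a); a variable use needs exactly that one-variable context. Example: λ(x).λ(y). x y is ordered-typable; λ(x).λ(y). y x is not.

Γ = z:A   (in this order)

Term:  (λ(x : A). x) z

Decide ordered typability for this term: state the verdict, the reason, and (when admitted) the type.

yes — z, x: once each, no exchange needed; term : A
counts: z=1; x [bound]=1
uses in reading order: x, z
typing: ✓ — A
per-discipline verdicts: ordered ✓, linear ✓, affine ✓, relevant ✓, unrestricted ✓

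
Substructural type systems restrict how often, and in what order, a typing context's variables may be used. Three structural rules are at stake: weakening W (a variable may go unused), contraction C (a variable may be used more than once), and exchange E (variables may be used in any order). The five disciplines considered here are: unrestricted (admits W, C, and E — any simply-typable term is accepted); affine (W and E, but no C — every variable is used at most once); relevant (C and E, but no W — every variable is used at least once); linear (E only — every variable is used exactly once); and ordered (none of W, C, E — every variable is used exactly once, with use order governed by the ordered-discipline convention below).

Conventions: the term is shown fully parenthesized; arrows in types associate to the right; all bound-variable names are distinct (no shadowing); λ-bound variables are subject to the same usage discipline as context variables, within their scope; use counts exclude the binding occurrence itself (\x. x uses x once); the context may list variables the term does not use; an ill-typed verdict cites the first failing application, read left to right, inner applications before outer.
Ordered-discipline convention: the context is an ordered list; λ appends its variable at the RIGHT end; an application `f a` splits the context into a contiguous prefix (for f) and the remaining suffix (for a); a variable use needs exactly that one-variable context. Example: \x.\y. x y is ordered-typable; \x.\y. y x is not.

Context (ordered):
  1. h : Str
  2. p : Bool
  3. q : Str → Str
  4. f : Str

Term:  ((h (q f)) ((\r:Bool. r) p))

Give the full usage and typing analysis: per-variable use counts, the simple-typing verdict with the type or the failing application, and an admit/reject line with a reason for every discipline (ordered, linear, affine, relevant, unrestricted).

use counts: h: 1; p: 1; q: 1; f: 1; r (bound): 1
uses in reading order: h, q, f, r, p
typing: ill-typed: non-arrow in function slot: Str
ordered: ✗ — not simply typable
linear: ✗ — fails simple typing
affine: ✗ — a type mismatch blocks all five
relevant: ✗ — the type mismatch rejects it
unrestricted: ✗ — not simply typable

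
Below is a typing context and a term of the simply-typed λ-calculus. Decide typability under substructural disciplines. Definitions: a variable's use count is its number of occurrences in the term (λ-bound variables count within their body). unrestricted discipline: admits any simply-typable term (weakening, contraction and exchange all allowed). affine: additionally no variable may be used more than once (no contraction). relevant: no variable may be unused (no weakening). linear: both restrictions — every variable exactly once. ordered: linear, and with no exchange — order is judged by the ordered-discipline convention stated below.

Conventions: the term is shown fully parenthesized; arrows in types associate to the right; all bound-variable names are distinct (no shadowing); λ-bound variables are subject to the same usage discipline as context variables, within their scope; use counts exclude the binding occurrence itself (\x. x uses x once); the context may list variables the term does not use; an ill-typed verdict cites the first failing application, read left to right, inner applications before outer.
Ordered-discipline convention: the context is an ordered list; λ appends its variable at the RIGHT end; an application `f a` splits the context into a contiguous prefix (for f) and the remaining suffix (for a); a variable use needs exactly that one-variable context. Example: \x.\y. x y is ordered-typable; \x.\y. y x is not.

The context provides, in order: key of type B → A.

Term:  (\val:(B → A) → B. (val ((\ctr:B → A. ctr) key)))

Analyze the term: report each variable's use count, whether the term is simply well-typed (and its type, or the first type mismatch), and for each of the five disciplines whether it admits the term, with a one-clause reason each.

variable uses: key ×1; val [bound] ×1; ctr [bound] ×1
use order (left to right): val, ctr, key
typing: well-typed at ((B → A) → B) → B
ordered: ✗, no ordered split (uses run val, ctr, key)
linear: ✓, key, val, ctr: one use apiece
affine: ✓, no duplicate uses among key, val, ctr
relevant: ✓, at least one use each (key, val, ctr)
unrestricted: ✓, typability at ((B → A) → B) → B is all that's needed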